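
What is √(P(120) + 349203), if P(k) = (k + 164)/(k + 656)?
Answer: √13142617882/194 ≈ 590.93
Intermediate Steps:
P(k) = (164 + k)/(656 + k)
√(P(120) + 349203) = √((164 + 120)/(656 + 120) + 349203) = √(284/776 + 349203) = √((1/776)*284 + 349203) = √(71/194 + 349203) = √(67745453/194) = √13142617882/194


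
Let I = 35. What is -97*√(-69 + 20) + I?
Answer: 35 - 679*I ≈ 35.0 - 679.0*I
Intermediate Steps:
-97*√(-69 + 20) + I = -97*√(-69 + 20) + 35 = -679*I + 35 = 35 - 679*I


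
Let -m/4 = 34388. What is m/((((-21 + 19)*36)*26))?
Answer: 8597/117 ≈ 73.479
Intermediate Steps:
m = -137552 (m = -4*34388 = -137552)
m/((((-21 + 19)*36)*26)) = -137552*1/(936*(-21 + 19)) = -137552/(-2*36*26) = -137552/((-72*26)) = -137552/(-1872) = -137552*(-1/1872) = 8597/117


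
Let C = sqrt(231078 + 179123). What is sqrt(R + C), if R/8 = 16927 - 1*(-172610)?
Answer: sqrt(1516296 + sqrt(410201)) ≈ 1231.6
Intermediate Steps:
C = sqrt(410201) ≈ 640.47
R = 1516296 (R = 8*(16927 - 1*(-172610)) = 8*(16927 + 172610) = 8*189537 = 1516296)
sqrt(R + C) = sqrt(1516296 + sqrt(410201))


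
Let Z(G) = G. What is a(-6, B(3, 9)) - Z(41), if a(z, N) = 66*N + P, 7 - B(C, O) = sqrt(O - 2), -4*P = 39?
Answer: 1645/4 - 66*sqrt(7) ≈ 236.63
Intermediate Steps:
P = -39/4 (P = -1/4*39 = -39/4 ≈ -9.7500)
B(C, O) = 7 - sqrt(-2 + O) (B(C, O) = 7 - sqrt(O - 2) = 7 - sqrt(-2 + O))
a(z, N) = -39/4 + 66*N (a(z, N) = 66*N - 39/4 = -39/4 + 66*N)
a(-6, B(3, 9)) - Z(41) = (-39/4 + 66*(7 - sqrt(-2 + 9))) - 1*41 = (-39/4 + 66*(7 - sqrt(7))) - 41 = (-39/4 + (462 - 66*sqrt(7))) - 41 = (1809/4 - 66*sqrt(7)) - 41 = 1645/4 - 66*sqrt(7)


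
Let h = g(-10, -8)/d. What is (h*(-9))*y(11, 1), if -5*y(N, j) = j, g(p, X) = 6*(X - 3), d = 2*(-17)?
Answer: 297/85 ≈ 3.4941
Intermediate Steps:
d = -34
g(p, X) = -18 + 6*X (g(p, X) = 6*(-3 + X) = -18 + 6*X)
y(N, j) = -j/5
h = 33/17 (h = (-18 + 6*(-8))/(-34) = (-18 - 48)*(-1/34) = -66*(-1/34) = 33/17 ≈ 1.9412)
(h*(-9))*y(11, 1) = ((33/17)*(-9))*(-⅕*1) = -297/17*(-⅕) = 297/85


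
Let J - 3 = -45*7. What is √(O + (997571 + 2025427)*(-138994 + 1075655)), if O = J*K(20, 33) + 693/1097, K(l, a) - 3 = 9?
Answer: √3407481857548669227/1097 ≈ 1.6827e+6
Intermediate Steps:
K(l, a) = 12 (K(l, a) = 3 + 9 = 12)
J = -312 (J = 3 - 45*7 = 3 - 315 = -312)
O = -4106475/1097 (O = -312*12 + 693/1097 = -3744 + 693*(1/1097) = -3744 + 693/1097 = -4106475/1097 ≈ -3743.4)
√(O + (997571 + 2025427)*(-138994 + 1075655)) = √(-4106475/1097 + (997571 + 2025427)*(-138994 + 1075655)) = √(-4106475/1097 + 3022998*936661) = √(-4106475/1097 + 2831524329678) = √(3106182185550291/1097) = √3407481857548669227/1097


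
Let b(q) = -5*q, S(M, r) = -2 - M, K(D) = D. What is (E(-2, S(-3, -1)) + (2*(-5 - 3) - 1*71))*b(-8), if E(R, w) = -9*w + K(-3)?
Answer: -3960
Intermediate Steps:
E(R, w) = -3 - 9*w (E(R, w) = -9*w - 3 = -3 - 9*w)
(E(-2, S(-3, -1)) + (2*(-5 - 3) - 1*71))*b(-8) = ((-3 - 9*(-2 - 1*(-3))) + (2*(-5 - 3) - 1*71))*(-5*(-8)) = ((-3 - 9*(-2 + 3)) + (2*(-8) - 71))*40 = ((-3 - 9*1) + (-16 - 71))*40 = ((-3 - 9) - 87)*40 = (-12 - 87)*40 = -99*40 = -3960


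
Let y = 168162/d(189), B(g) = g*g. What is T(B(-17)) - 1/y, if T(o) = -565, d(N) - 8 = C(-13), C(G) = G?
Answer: -95011525/168162 ≈ -565.00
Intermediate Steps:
d(N) = -5 (d(N) = 8 - 13 = -5)
B(g) = g²
y = -168162/5 (y = 168162/(-5) = 168162*(-⅕) = -168162/5 ≈ -33632.)
T(B(-17)) - 1/y = -565 - 1/(-168162/5) = -565 - 1*(-5/168162) = -565 + 5/168162 = -95011525/168162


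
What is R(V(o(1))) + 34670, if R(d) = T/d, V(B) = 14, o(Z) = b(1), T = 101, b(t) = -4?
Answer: 485481/14 ≈ 34677.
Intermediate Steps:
o(Z) = -4
R(d) = 101/d
R(V(o(1))) + 34670 = 101/14 + 34670 = 485481/14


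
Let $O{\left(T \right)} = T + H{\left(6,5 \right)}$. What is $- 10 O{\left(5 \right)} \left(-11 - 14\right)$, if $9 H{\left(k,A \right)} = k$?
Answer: $\frac{4250}{3} \approx 1416.7$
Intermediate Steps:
$H{\left(k,A \right)} = \frac{k}{9}$
$O{\left(T \right)} = \frac{2}{3} + T$ ($O{\left(T \right)} = T + \frac{1}{9} \cdot 6 = T + \frac{2}{3} = \frac{2}{3} + T$)
$- 10 O{\left(5 \right)} \left(-11 - 14\right) = - 10 \left(\frac{2}{3} + 5\right) \left(-11 - 14\right) = \left(-10\right) \frac{17}{3} \left(-11 - 14\right) = \left(- \frac{170}{3}\right) \left(-25\right) = \frac{4250}{3}$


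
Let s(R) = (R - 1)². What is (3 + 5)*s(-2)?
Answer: 72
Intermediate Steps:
s(R) = (-1 + R)²
(3 + 5)*s(-2) = (3 + 5)*(-1 - 2)² = 8*(-3)² = 8*9 = 72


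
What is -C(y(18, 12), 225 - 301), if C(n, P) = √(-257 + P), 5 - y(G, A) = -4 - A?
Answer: -3*I*√37 ≈ -18.248*I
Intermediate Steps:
y(G, A) = 9 + A (y(G, A) = 5 - (-4 - A) = 5 + (4 + A) = 9 + A)
-C(y(18, 12), 225 - 301) = -√(-257 + (225 - 301)) = -√(-257 - 76) = -√(-333) = -3*I*√37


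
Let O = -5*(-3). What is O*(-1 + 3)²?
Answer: 60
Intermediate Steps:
O = 15
O*(-1 + 3)² = 15*(-1 + 3)² = 15*2² = 15*4 = 60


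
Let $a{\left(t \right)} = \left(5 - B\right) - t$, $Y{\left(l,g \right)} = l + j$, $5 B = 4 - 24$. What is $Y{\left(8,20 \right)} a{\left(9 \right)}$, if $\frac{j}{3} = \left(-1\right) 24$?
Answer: $0$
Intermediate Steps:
$j = -72$ ($j = 3 \left(\left(-1\right) 24\right) = 3 \left(-24\right) = -72$)
$B = -4$ ($B = \frac{4 - 24}{5} = \frac{1}{5} \left(-20\right) = -4$)
$Y{\left(l,g \right)} = -72 + l$ ($Y{\left(l,g \right)} = l - 72 = -72 + l$)
$a{\left(t \right)} = 9 - t$ ($a{\left(t \right)} = \left(5 - -4\right) - t = \left(5 + 4\right) - t = 9 - t$)
$Y{\left(8,20 \right)} a{\left(9 \right)} = \left(-72 + 8\right) \left(9 - 9\right) = - 64 \left(9 - 9\right) = \left(-64\right) 0 = 0$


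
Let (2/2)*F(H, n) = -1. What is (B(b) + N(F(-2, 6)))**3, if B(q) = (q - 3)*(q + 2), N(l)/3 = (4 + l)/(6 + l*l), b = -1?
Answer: -6859/343 ≈ -19.997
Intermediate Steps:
F(H, n) = -1
N(l) = 3*(4 + l)/(6 + l**2) (N(l) = 3*((4 + l)/(6 + l*l)) = 3*((4 + l)/(6 + l**2)) = 3*(4 + l)/(6 + l**2))
B(q) = (-3 + q)*(2 + q)
(B(b) + N(F(-2, 6)))**3 = ((-6 + (-1)**2 - 1*(-1)) + 3*(4 - 1)/(6 + (-1)**2))**3 = ((-6 + 1 + 1) + 3*3/(6 + 1))**3 = (-4 + 3*3/7)**3 = (-4 + 3*(1/7)*3)**3 = (-4 + 9/7)**3 = (-19/7)**3 = -6859/343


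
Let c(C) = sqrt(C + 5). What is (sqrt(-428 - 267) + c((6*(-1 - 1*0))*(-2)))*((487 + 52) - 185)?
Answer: 354*sqrt(17) + 354*I*sqrt(695) ≈ 1459.6 + 9332.5*I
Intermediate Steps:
c(C) = sqrt(5 + C)
(sqrt(-428 - 267) + c((6*(-1 - 1*0))*(-2)))*((487 + 52) - 185) = (sqrt(-428 - 267) + sqrt(5 + (6*(-1 - 1*0))*(-2)))*((487 + 52) - 185) = (sqrt(-695) + sqrt(5 + (6*(-1 + 0))*(-2)))*(539 - 185) = (I*sqrt(695) + sqrt(5 + (6*(-1))*(-2)))*354 = (I*sqrt(695) + sqrt(5 - 6*(-2)))*354 = (I*sqrt(695) + sqrt(5 + 12))*354 = (I*sqrt(695) + sqrt(17))*354 = (sqrt(17) + I*sqrt(695))*354 = 354*sqrt(17) + 354*I*sqrt(695)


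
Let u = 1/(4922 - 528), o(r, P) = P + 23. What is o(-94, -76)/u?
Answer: -232882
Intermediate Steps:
o(r, P) = 23 + P
u = 1/4394 ≈ 0.00022758
o(-94, -76)/u = (23 - 76)/(1/4394) = -53*4394 = -232882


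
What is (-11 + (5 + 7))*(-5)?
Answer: -5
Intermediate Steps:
(-11 + (5 + 7))*(-5) = (-11 + 12)*(-5) = 1*(-5) = -5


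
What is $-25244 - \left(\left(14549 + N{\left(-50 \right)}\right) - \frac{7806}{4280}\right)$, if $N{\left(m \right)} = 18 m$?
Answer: $- \frac{83227117}{2140} \approx -38891.0$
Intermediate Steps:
$-25244 - \left(\left(14549 + N{\left(-50 \right)}\right) - \frac{7806}{4280}\right) = -25244 - \left(\left(14549 + 18 \left(-50\right)\right) - \frac{7806}{4280}\right) = -25244 - \left(\left(14549 - 900\right) - \frac{3903}{2140}\right) = -25244 - \left(13649 - \frac{3903}{2140}\right) = -25244 - \frac{29204957}{2140} = - \frac{83227117}{2140}$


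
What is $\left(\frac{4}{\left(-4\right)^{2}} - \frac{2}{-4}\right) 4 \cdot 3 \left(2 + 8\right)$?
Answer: $90$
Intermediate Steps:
$\left(\frac{4}{\left(-4\right)^{2}} - \frac{2}{-4}\right) 4 \cdot 3 \left(2 + 8\right) = \left(\frac{4}{16} - - \frac{1}{2}\right) 4 \cdot 3 \cdot 10 = \left(4 \cdot \frac{1}{16} + \frac{1}{2}\right) 4 \cdot 3 \cdot 10 = \left(\frac{1}{4} + \frac{1}{2}\right) 4 \cdot 3 \cdot 10 = \frac{3}{4} \cdot 4 \cdot 3 \cdot 10 = 3 \cdot 3 \cdot 10 = 9 \cdot 10 = 90$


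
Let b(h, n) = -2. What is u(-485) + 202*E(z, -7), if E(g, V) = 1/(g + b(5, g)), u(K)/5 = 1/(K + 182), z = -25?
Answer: -20447/2727 ≈ -7.4980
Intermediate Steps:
u(K) = 5/(182 + K) (u(K) = 5/(K + 182) = 5/(182 + K))
E(g, V) = 1/(-2 + g) (E(g, V) = 1/(g - 2) = 1/(-2 + g))
u(-485) + 202*E(z, -7) = 5/(182 - 485) + 202/(-2 - 25) = 5/(-303) + 202/(-27) = 5*(-1/303) + 202*(-1/27) = -5/303 - 202/27 = -20447/2727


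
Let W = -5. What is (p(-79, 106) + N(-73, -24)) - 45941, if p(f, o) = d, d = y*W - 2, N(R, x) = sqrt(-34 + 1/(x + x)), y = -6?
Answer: -45913 + I*sqrt(4899)/12 ≈ -45913.0 + 5.8327*I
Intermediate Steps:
N(R, x) = sqrt(-34 + 1/(2*x))
d = 28 (d = -6*(-5) - 2 = 30 - 2 = 28)
p(f, o) = 28
(p(-79, 106) + N(-73, -24)) - 45941 = (28 + sqrt(-136 + 2/(-24))/2) - 45941 = (28 + sqrt(-136 + 2*(-1/24))/2) - 45941 = (28 + sqrt(-136 - 1/12)/2) - 45941 = (28 + sqrt(-1633/12)/2) - 45941 = (28 + (I*sqrt(4899)/6)/2) - 45941 = (28 + I*sqrt(4899)/12) - 45941 = -45913 + I*sqrt(4899)/12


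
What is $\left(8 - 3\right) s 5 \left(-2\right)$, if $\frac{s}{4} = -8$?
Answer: $1600$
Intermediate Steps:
$s = -32$ ($s = 4 \left(-8\right) = -32$)
$\left(8 - 3\right) s 5 \left(-2\right) = \left(8 - 3\right) \left(-32\right) 5 \left(-2\right) = \left(8 - 3\right) \left(-32\right) \left(-10\right) = 5 \left(-32\right) \left(-10\right) = \left(-160\right) \left(-10\right) = 1600$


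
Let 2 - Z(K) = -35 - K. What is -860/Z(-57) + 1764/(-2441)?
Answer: 103199/2441 ≈ 42.277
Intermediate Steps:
Z(K) = 37 + K (Z(K) = 2 - (-35 - K) = 2 + (35 + K) = 37 + K)
-860/Z(-57) + 1764/(-2441) = -860/(37 - 57) + 1764/(-2441) = -860/(-20) + 1764*(-1/2441) = -860*(-1/20) - 1764/2441 = 43 - 1764/2441 = 103199/2441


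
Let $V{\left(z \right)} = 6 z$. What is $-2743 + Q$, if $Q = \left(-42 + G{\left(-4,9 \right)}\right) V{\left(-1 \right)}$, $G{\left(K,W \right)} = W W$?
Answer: $-2977$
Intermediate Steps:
$G{\left(K,W \right)} = W^{2}$
$Q = -234$ ($Q = \left(-42 + 9^{2}\right) 6 \left(-1\right) = \left(-42 + 81\right) \left(-6\right) = 39 \left(-6\right) = -234$)
$-2743 + Q = -2743 - 234 = -2977$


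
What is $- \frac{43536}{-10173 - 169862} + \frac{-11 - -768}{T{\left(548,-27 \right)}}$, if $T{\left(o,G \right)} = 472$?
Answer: $\frac{156835487}{84976520} \approx 1.8456$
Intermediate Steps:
$- \frac{43536}{-10173 - 169862} + \frac{-11 - -768}{T{\left(548,-27 \right)}} = - \frac{43536}{-10173 - 169862} + \frac{-11 - -768}{472} = - \frac{43536}{-180035} + \left(-11 + 768\right) \frac{1}{472} = \left(-43536\right) \left(- \frac{1}{180035}\right) + 757 \cdot \frac{1}{472} = \frac{43536}{180035} + \frac{757}{472} = \frac{156835487}{84976520}$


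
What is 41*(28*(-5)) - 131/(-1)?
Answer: -5609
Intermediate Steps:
41*(28*(-5)) - 131/(-1) = 41*(-140) - 131*(-1) = -5740 + 131 = -5609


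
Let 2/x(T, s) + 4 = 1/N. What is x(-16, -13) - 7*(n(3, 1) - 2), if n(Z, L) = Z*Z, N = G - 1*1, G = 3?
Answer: -347/7 ≈ -49.571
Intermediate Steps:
N = 2 (N = 3 - 1*1 = 3 - 1 = 2)
n(Z, L) = Z²
x(T, s) = -4/7 (x(T, s) = 2/(-4 + 1/2) = 2/(-4 + ½) = 2/(-7/2) = 2*(-2/7) = -4/7)
x(-16, -13) - 7*(n(3, 1) - 2) = -4/7 - 7*(3² - 2) = -4/7 - 7*(9 - 2) = -4/7 - 7*7 = -4/7 - 49 = -347/7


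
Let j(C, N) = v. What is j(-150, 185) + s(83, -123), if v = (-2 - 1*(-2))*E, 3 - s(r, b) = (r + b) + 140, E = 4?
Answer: -97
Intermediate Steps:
s(r, b) = -137 - b - r (s(r, b) = 3 - ((r + b) + 140) = 3 - ((b + r) + 140) = 3 - (140 + b + r) = 3 + (-140 - b - r) = -137 - b - r)
v = 0 (v = (-2 - 1*(-2))*4 = (-2 + 2)*4 = 0*4 = 0)
j(C, N) = 0
j(-150, 185) + s(83, -123) = 0 + (-137 - 1*(-123) - 1*83) = 0 + (-137 + 123 - 83) = 0 - 97 = -97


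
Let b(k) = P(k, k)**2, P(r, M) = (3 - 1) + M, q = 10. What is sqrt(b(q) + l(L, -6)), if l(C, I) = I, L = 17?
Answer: sqrt(138) ≈ 11.747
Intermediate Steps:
P(r, M) = 2 + M
b(k) = (2 + k)**2
sqrt(b(q) + l(L, -6)) = sqrt((2 + 10)**2 - 6) = sqrt(12**2 - 6) = sqrt(144 - 6) = sqrt(138)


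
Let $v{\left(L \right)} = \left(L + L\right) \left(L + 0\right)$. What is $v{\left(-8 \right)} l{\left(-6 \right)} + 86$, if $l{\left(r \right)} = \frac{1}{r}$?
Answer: $\frac{194}{3} \approx 64.667$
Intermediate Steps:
$v{\left(L \right)} = 2 L^{2}$ ($v{\left(L \right)} = 2 L L = 2 L^{2}$)
$v{\left(-8 \right)} l{\left(-6 \right)} + 86 = \frac{2 \left(-8\right)^{2}}{-6} + 86 = 2 \cdot 64 \left(- \frac{1}{6}\right) + 86 = 128 \left(- \frac{1}{6}\right) + 86 = - \frac{64}{3} + 86 = \frac{194}{3}$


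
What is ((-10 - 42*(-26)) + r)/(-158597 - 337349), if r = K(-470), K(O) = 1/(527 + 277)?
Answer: -869929/398740584 ≈ -0.0021817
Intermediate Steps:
K(O) = 1/804
r = 1/804 ≈ 0.0012438
((-10 - 42*(-26)) + r)/(-158597 - 337349) = ((-10 - 42*(-26)) + 1/804)/(-158597 - 337349) = ((-10 + 1092) + 1/804)/(-495946) = (1082 + 1/804)*(-1/495946) = (869929/804)*(-1/495946) = -869929/398740584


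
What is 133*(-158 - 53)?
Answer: -28063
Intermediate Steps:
133*(-158 - 53) = 133*(-211) = -28063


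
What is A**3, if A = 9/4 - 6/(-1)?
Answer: 35937/64 ≈ 561.52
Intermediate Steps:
A = 33/4 (A = 9*(1/4) - 6*(-1) = 9/4 + 6 = 33/4 ≈ 8.2500)
A**3 = (33/4)**3 = 35937/64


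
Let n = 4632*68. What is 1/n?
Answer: 1/314976 ≈ 3.1748e-6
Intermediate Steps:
n = 314976
1/n = 1/314976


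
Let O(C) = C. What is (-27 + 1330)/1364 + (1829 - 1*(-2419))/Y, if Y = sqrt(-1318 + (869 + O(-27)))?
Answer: 1303/1364 - 2124*I*sqrt(119)/119 ≈ 0.95528 - 194.71*I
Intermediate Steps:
Y = 2*I*sqrt(119) (Y = sqrt(-1318 + (869 - 27)) = sqrt(-1318 + 842) = sqrt(-476) = 2*I*sqrt(119) ≈ 21.817*I)
(-27 + 1330)/1364 + (1829 - 1*(-2419))/Y = (-27 + 1330)/1364 + (1829 - 1*(-2419))/((2*I*sqrt(119))) = 1303*(1/1364) + (1829 + 2419)*(-I*sqrt(119)/238) = 1303/1364 + 4248*(-I*sqrt(119)/238) = 1303/1364 - 2124*I*sqrt(119)/119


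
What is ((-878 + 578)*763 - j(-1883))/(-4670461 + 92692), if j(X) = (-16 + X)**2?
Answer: 1278367/1525923 ≈ 0.83777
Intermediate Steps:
((-878 + 578)*763 - j(-1883))/(-4670461 + 92692) = ((-878 + 578)*763 - (-16 - 1883)**2)/(-4670461 + 92692) = (-300*763 - 1*(-1899)**2)/(-4577769) = (-228900 - 1*3606201)*(-1/4577769) = (-228900 - 3606201)*(-1/4577769) = -3835101*(-1/4577769) = 1278367/1525923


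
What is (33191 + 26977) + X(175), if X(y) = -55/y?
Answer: 2105869/35 ≈ 60168.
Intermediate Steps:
(33191 + 26977) + X(175) = (33191 + 26977) - 55/175 = 60168 - 55*1/175 = 60168 - 11/35 = 2105869/35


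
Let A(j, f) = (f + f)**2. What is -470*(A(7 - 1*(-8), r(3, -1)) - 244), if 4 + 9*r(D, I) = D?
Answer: 9287200/81 ≈ 1.1466e+5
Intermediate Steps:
r(D, I) = -4/9 + D/9
A(j, f) = 4*f**2 (A(j, f) = (2*f)**2 = 4*f**2)
-470*(A(7 - 1*(-8), r(3, -1)) - 244) = -470*(4*(-4/9 + (1/9)*3)**2 - 244) = -470*(4*(-4/9 + 1/3)**2 - 244) = -470*(4*(-1/9)**2 - 244) = -470*(4*(1/81) - 244) = -470*(4/81 - 244) = -470*(-19760/81) = 9287200/81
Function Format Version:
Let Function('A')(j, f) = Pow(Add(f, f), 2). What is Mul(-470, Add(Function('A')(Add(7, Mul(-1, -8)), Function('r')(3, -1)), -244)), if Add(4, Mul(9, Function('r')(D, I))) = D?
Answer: Rational(9287200, 81) ≈ 1.1466e+5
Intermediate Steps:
Function('r')(D, I) = Add(Rational(-4, 9), Mul(Rational(1, 9), D))
Function('A')(j, f) = Mul(4, Pow(f, 2)) (Function('A')(j, f) = Pow(Mul(2, f), 2) = Mul(4, Pow(f, 2)))
Mul(-470, Add(Function('A')(Add(7, Mul(-1, -8)), Function('r')(3, -1)), -244)) = Mul(-470, Add(Mul(4, Pow(Add(Rational(-4, 9), Mul(Rational(1, 9), 3)), 2)), -244)) = Mul(-470, Add(Mul(4, Pow(Add(Rational(-4, 9), Rational(1, 3)), 2)), -244)) = Mul(-470, Add(Mul(4, Pow(Rational(-1, 9), 2)), -244)) = Mul(-470, Add(Mul(4, Rational(1, 81)), -244)) = Mul(-470, Add(Rational(4, 81), -244)) = Mul(-470, Rational(-19760, 81)) = Rational(9287200, 81)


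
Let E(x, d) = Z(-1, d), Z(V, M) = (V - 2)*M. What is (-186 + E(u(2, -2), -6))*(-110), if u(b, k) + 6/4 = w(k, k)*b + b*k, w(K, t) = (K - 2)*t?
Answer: 18480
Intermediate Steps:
w(K, t) = t*(-2 + K) (w(K, t) = (-2 + K)*t = t*(-2 + K))
Z(V, M) = M*(-2 + V) (Z(V, M) = (-2 + V)*M = M*(-2 + V))
u(b, k) = -3/2 + b*k + b*k*(-2 + k) (u(b, k) = -3/2 + ((k*(-2 + k))*b + b*k) = -3/2 + (b*k*(-2 + k) + b*k) = -3/2 + (b*k + b*k*(-2 + k)) = -3/2 + b*k + b*k*(-2 + k))
E(x, d) = -3*d (E(x, d) = d*(-2 - 1) = d*(-3) = -3*d)
(-186 + E(u(2, -2), -6))*(-110) = (-186 - 3*(-6))*(-110) = (-186 + 18)*(-110) = -168*(-110) = 18480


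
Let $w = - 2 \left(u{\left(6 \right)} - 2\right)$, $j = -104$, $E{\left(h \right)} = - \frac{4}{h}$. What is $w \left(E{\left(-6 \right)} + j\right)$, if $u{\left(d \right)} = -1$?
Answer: $-620$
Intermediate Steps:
$w = 6$ ($w = - 2 \left(-1 - 2\right) = \left(-2\right) \left(-3\right) = 6$)
$w \left(E{\left(-6 \right)} + j\right) = 6 \left(- \frac{4}{-6} - 104\right) = 6 \left(\left(-4\right) \left(- \frac{1}{6}\right) - 104\right) = 6 \left(\frac{2}{3} - 104\right) = 6 \left(- \frac{310}{3}\right) = -620$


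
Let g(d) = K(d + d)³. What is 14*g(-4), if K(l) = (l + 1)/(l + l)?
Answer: 2401/2048 ≈ 1.1724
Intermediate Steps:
K(l) = (1 + l)/(2*l) (K(l) = (1 + l)/((2*l)) = (1 + l)*(1/(2*l)) = (1 + l)/(2*l))
g(d) = (1 + 2*d)³/(64*d³) (g(d) = ((1 + (d + d))/(2*(d + d)))³ = ((1 + 2*d)/(2*((2*d))))³ = ((1/(2*d))*(1 + 2*d)/2)³ = ((1 + 2*d)/(4*d))³ = (1 + 2*d)³/(64*d³))
14*g(-4) = 14*((1/64)*(1 + 2*(-4))³/(-4)³) = 14*((1/64)*(-1/64)*(1 - 8)³) = 14*((1/64)*(-1/64)*(-7)³) = 14*((1/64)*(-1/64)*(-343)) = 14*(343/4096) = 2401/2048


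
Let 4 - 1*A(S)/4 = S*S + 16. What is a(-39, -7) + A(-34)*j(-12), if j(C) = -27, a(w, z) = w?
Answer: 126105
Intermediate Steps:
A(S) = -48 - 4*S² (A(S) = 16 - 4*(S*S + 16) = 16 - 4*(S² + 16) = 16 - 4*(16 + S²) = 16 + (-64 - 4*S²) = -48 - 4*S²)
a(-39, -7) + A(-34)*j(-12) = -39 + (-48 - 4*(-34)²)*(-27) = -39 + (-48 - 4*1156)*(-27) = -39 + (-48 - 4624)*(-27) = -39 - 4672*(-27) = -39 + 126144 = 126105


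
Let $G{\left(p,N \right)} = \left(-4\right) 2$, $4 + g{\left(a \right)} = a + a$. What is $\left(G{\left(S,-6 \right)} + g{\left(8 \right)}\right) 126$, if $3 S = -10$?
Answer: $504$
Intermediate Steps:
$S = - \frac{10}{3}$ ($S = \frac{1}{3} \left(-10\right) = - \frac{10}{3} \approx -3.3333$)
$g{\left(a \right)} = -4 + 2 a$ ($g{\left(a \right)} = -4 + \left(a + a\right) = -4 + 2 a$)
$G{\left(p,N \right)} = -8$
$\left(G{\left(S,-6 \right)} + g{\left(8 \right)}\right) 126 = \left(-8 + \left(-4 + 2 \cdot 8\right)\right) 126 = \left(-8 + \left(-4 + 16\right)\right) 126 = \left(-8 + 12\right) 126 = 4 \cdot 126 = 504$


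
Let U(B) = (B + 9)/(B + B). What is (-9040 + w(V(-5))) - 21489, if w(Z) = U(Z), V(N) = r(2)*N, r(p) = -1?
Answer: -152638/5 ≈ -30528.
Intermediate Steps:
U(B) = (9 + B)/(2*B) (U(B) = (9 + B)/((2*B)) = (9 + B)*(1/(2*B)) = (9 + B)/(2*B))
V(N) = -N
w(Z) = (9 + Z)/(2*Z)
(-9040 + w(V(-5))) - 21489 = (-9040 + (9 - 1*(-5))/(2*((-1*(-5))))) - 21489 = (-9040 + (½)*(9 + 5)/5) - 21489 = (-9040 + (½)*(⅕)*14) - 21489 = (-9040 + 7/5) - 21489 = -45193/5 - 21489 = -152638/5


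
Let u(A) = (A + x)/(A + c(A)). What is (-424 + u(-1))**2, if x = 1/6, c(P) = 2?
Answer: 6497401/36 ≈ 1.8048e+5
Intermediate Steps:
x = 1/6 ≈ 0.16667
u(A) = (1/6 + A)/(2 + A) (u(A) = (A + 1/6)/(A + 2) = (1/6 + A)/(2 + A))
(-424 + u(-1))**2 = (-424 + (1/6 - 1)/(2 - 1))**2 = (-424 - 5/6/1)**2 = (-424 + 1*(-5/6))**2 = (-424 - 5/6)**2 = (-2549/6)**2 = 6497401/36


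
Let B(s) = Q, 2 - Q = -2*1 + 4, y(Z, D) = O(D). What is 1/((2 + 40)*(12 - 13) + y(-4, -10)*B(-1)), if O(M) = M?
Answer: -1/42 ≈ -0.023810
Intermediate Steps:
y(Z, D) = D
Q = 0 (Q = 2 - (-2*1 + 4) = 2 - (-2 + 4) = 2 - 1*2 = 2 - 2 = 0)
B(s) = 0
1/((2 + 40)*(12 - 13) + y(-4, -10)*B(-1)) = 1/((2 + 40)*(12 - 13) - 10*0) = 1/(42*(-1) + 0) = 1/(-42 + 0) = 1/(-42) = -1/42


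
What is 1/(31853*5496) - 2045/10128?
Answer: -14916918743/73877045136 ≈ -0.20192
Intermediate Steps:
1/(31853*5496) - 2045/10128 = (1/31853)*(1/5496) - 2045*1/10128 = 1/175064088 - 2045/10128 = -14916918743/73877045136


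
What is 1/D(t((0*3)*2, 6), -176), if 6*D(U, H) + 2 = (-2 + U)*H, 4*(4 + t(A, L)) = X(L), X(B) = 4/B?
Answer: 9/1537 ≈ 0.0058556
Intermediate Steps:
t(A, L) = -4 + 1/L (t(A, L) = -4 + (4/L)/4 = -4 + 1/L)
D(U, H) = -⅓ + H*(-2 + U)/6 (D(U, H) = -⅓ + ((-2 + U)*H)/6 = -⅓ + (H*(-2 + U))/6 = -⅓ + H*(-2 + U)/6)
1/D(t((0*3)*2, 6), -176) = 1/(-⅓ - ⅓*(-176) + (⅙)*(-176)*(-4 + 1/6)) = 1/(-⅓ + 176/3 + (⅙)*(-176)*(-4 + ⅙)) = 1/(-⅓ + 176/3 + (⅙)*(-176)*(-23/6)) = 1/(-⅓ + 176/3 + 1012/9) = 1/(1537/9) = 9/1537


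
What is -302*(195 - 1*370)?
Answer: 52850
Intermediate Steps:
-302*(195 - 1*370) = -302*(195 - 370) = -302*(-175) = 52850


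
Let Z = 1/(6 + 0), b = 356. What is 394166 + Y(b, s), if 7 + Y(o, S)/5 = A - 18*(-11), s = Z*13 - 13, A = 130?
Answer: 395771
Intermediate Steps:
Z = 1/6 ≈ 0.16667
s = -65/6 (s = (1/6)*13 - 13 = 13/6 - 13 = -65/6 ≈ -10.833)
Y(o, S) = 1605 (Y(o, S) = -35 + 5*(130 - 18*(-11)) = -35 + 5*(130 - 1*(-198)) = -35 + 5*(130 + 198) = -35 + 5*328 = -35 + 1640 = 1605)
394166 + Y(b, s) = 394166 + 1605 = 395771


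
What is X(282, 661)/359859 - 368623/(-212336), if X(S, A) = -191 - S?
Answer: 132551869229/76411020624 ≈ 1.7347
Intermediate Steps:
X(282, 661)/359859 - 368623/(-212336) = (-191 - 1*282)/359859 - 368623/(-212336) = (-191 - 282)*(1/359859) - 368623*(-1/212336) = -473*1/359859 + 368623/212336 = -473/359859 + 368623/212336 = 132551869229/76411020624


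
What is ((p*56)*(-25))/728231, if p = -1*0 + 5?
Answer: -1000/104033 ≈ -0.0096123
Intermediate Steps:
p = 5 (p = 0 + 5 = 5)
((p*56)*(-25))/728231 = ((5*56)*(-25))/728231 = (280*(-25))*(1/728231) = -7000*1/728231 = -1000/104033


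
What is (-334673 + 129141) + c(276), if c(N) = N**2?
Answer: -129356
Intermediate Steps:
(-334673 + 129141) + c(276) = (-334673 + 129141) + 276**2 = -205532 + 76176 = -129356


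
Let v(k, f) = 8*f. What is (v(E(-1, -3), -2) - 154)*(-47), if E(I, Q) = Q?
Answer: 7990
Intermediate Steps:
(v(E(-1, -3), -2) - 154)*(-47) = (8*(-2) - 154)*(-47) = (-16 - 154)*(-47) = -170*(-47) = 7990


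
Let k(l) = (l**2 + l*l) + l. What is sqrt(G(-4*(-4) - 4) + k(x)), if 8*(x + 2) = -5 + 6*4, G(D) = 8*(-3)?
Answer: 3*I*sqrt(166)/8 ≈ 4.8315*I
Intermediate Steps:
G(D) = -24
x = 3/8 (x = -2 + (-5 + 6*4)/8 = -2 + (-5 + 24)/8 = -2 + (1/8)*19 = -2 + 19/8 = 3/8 ≈ 0.37500)
k(l) = l + 2*l**2 (k(l) = (l**2 + l**2) + l = 2*l**2 + l = l + 2*l**2)
sqrt(G(-4*(-4) - 4) + k(x)) = sqrt(-24 + 3*(1 + 2*(3/8))/8) = sqrt(-24 + 3*(1 + 3/4)/8) = sqrt(-24 + (3/8)*(7/4)) = sqrt(-24 + 21/32) = sqrt(-747/32) = 3*I*sqrt(166)/8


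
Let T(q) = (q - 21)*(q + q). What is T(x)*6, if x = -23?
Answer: 12144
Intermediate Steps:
T(q) = 2*q*(-21 + q) (T(q) = (-21 + q)*(2*q) = 2*q*(-21 + q))
T(x)*6 = (2*(-23)*(-21 - 23))*6 = (2*(-23)*(-44))*6 = 2024*6 = 12144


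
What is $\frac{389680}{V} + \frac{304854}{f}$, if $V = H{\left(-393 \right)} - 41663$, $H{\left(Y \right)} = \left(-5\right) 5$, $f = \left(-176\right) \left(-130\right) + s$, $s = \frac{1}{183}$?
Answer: $\frac{86761970392}{21818670651} \approx 3.9765$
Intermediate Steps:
$s = \frac{1}{183} \approx 0.0054645$
$f = \frac{4187041}{183}$ ($f = \left(-176\right) \left(-130\right) + \frac{1}{183} = 22880 + \frac{1}{183} = \frac{4187041}{183} \approx 22880.0$)
$H{\left(Y \right)} = -25$
$V = -41688$ ($V = -25 - 41663 = -41688$)
$\frac{389680}{V} + \frac{304854}{f} = \frac{389680}{-41688} + \frac{304854}{\frac{4187041}{183}} = 389680 \left(- \frac{1}{41688}\right) + 304854 \cdot \frac{183}{4187041} = - \frac{48710}{5211} + \frac{55788282}{4187041} = \frac{86761970392}{21818670651}$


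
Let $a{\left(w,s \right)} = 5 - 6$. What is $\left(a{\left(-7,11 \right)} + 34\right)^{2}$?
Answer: $1089$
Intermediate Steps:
$a{\left(w,s \right)} = -1$
$\left(a{\left(-7,11 \right)} + 34\right)^{2} = \left(-1 + 34\right)^{2} = 33^{2} = 1089$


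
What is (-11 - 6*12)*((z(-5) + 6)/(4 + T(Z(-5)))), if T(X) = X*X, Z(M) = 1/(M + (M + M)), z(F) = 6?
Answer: -224100/901 ≈ -248.72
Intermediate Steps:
Z(M) = 1/(3*M) (Z(M) = 1/(M + 2*M) = 1/(3*M))
T(X) = X²
(-11 - 6*12)*((z(-5) + 6)/(4 + T(Z(-5)))) = (-11 - 6*12)*((6 + 6)/(4 + ((⅓)/(-5))²)) = (-11 - 72)*(12/(4 + ((⅓)*(-⅕))²)) = -996/(4 + (-1/15)²) = -996/(4 + 1/225) = -996/901/225 = -996*225/901 = -83*2700/901 = -224100/901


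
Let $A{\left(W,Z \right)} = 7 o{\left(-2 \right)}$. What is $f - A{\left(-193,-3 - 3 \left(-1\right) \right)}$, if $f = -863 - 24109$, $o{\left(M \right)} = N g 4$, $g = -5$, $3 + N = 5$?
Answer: $-24692$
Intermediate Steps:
$N = 2$ ($N = -3 + 5 = 2$)
$o{\left(M \right)} = -40$ ($o{\left(M \right)} = 2 \left(-5\right) 4 = \left(-10\right) 4 = -40$)
$A{\left(W,Z \right)} = -280$ ($A{\left(W,Z \right)} = 7 \left(-40\right) = -280$)
$f = -24972$ ($f = -863 - 24109 = -24972$)
$f - A{\left(-193,-3 - 3 \left(-1\right) \right)} = -24972 - -280 = -24972 + 280 = -24692$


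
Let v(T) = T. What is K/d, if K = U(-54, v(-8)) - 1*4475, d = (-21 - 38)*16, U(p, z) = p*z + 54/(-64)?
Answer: 129403/30208 ≈ 4.2837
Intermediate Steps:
U(p, z) = -27/32 + p*z (U(p, z) = p*z + 54*(-1/64) = p*z - 27/32 = -27/32 + p*z)
d = -944 (d = -59*16 = -944)
K = -129403/32 (K = (-27/32 - 54*(-8)) - 1*4475 = (-27/32 + 432) - 4475 = 13797/32 - 4475 = -129403/32 ≈ -4043.8)
K/d = -129403/32/(-944) = -129403/32*(-1/944) = 129403/30208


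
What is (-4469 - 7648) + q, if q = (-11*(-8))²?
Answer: -4373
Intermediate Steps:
q = 7744 (q = 88² = 7744)
(-4469 - 7648) + q = (-4469 - 7648) + 7744 = -12117 + 7744 = -4373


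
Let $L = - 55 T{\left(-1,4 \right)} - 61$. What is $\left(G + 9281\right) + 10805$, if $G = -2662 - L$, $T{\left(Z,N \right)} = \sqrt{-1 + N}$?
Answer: $17485 + 55 \sqrt{3} \approx 17580.0$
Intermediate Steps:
$L = -61 - 55 \sqrt{3}$ ($L = - 55 \sqrt{-1 + 4} - 61 = - 55 \sqrt{3} - 61 = -61 - 55 \sqrt{3} \approx -156.26$)
$G = -2601 + 55 \sqrt{3}$ ($G = -2662 - \left(-61 - 55 \sqrt{3}\right) = -2662 + \left(61 + 55 \sqrt{3}\right) = -2601 + 55 \sqrt{3} \approx -2505.7$)
$\left(G + 9281\right) + 10805 = \left(\left(-2601 + 55 \sqrt{3}\right) + 9281\right) + 10805 = \left(6680 + 55 \sqrt{3}\right) + 10805 = 17485 + 55 \sqrt{3}$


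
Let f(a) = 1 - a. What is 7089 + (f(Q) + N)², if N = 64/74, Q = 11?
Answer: 9819085/1369 ≈ 7172.5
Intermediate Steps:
N = 32/37 (N = 64*(1/74) = 32/37 ≈ 0.86486)
7089 + (f(Q) + N)² = 7089 + ((1 - 1*11) + 32/37)² = 7089 + ((1 - 11) + 32/37)² = 7089 + (-10 + 32/37)² = 7089 + (-338/37)² = 7089 + 114244/1369 = 9819085/1369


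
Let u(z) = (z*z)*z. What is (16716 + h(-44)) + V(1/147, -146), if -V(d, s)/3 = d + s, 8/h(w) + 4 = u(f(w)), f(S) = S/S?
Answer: 2521243/147 ≈ 17151.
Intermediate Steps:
f(S) = 1
u(z) = z³ (u(z) = z²*z = z³)
h(w) = -8/3 (h(w) = 8/(-4 + 1³) = 8/(-4 + 1) = 8/(-3) = 8*(-⅓) = -8/3)
V(d, s) = -3*d - 3*s (V(d, s) = -3*(d + s) = -3*d - 3*s)
(16716 + h(-44)) + V(1/147, -146) = (16716 - 8/3) + (-3/147 - 3*(-146)) = 50140/3 + (-3*1/147 + 438) = 50140/3 + (-1/49 + 438) = 50140/3 + 21461/49 = 2521243/147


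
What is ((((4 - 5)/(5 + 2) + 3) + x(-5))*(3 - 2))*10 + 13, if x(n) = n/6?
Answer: 698/21 ≈ 33.238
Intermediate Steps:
x(n) = n/6 (x(n) = n*(⅙) = n/6)
((((4 - 5)/(5 + 2) + 3) + x(-5))*(3 - 2))*10 + 13 = ((((4 - 5)/(5 + 2) + 3) + (⅙)*(-5))*(3 - 2))*10 + 13 = (((-1/7 + 3) - ⅚)*1)*10 + 13 = (((-1*⅐ + 3) - ⅚)*1)*10 + 13 = (((-⅐ + 3) - ⅚)*1)*10 + 13 = ((20/7 - ⅚)*1)*10 + 13 = ((85/42)*1)*10 + 13 = (85/42)*10 + 13 = 425/21 + 13 = 698/21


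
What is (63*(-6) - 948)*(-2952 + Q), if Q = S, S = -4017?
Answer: 9240894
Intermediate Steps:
Q = -4017
(63*(-6) - 948)*(-2952 + Q) = (63*(-6) - 948)*(-2952 - 4017) = (-378 - 948)*(-6969) = -1326*(-6969) = 9240894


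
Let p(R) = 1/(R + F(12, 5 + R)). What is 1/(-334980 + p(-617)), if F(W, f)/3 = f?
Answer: -2453/821705941 ≈ -2.9853e-6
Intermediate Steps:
F(W, f) = 3*f
p(R) = 1/(15 + 4*R) (p(R) = 1/(R + 3*(5 + R)) = 1/(R + (15 + 3*R)) = 1/(15 + 4*R))
1/(-334980 + p(-617)) = 1/(-334980 + 1/(15 + 4*(-617))) = 1/(-334980 + 1/(15 - 2468)) = 1/(-334980 + 1/(-2453)) = 1/(-334980 - 1/2453) = 1/(-821705941/2453) = -2453/821705941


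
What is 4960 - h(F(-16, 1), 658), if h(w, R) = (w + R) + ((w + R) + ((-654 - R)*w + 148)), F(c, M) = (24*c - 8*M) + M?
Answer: -508714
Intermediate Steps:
F(c, M) = -7*M + 24*c (F(c, M) = (-8*M + 24*c) + M = -7*M + 24*c)
h(w, R) = 148 + 2*R + 2*w + w*(-654 - R) (h(w, R) = (R + w) + ((R + w) + (w*(-654 - R) + 148)) = (R + w) + ((R + w) + (148 + w*(-654 - R))) = (R + w) + (148 + R + w + w*(-654 - R)) = 148 + 2*R + 2*w + w*(-654 - R))
4960 - h(F(-16, 1), 658) = 4960 - (148 - 652*(-7*1 + 24*(-16)) + 2*658 - 1*658*(-7*1 + 24*(-16))) = 4960 - (148 - 652*(-7 - 384) + 1316 - 1*658*(-7 - 384)) = 4960 - (148 - 652*(-391) + 1316 - 1*658*(-391)) = 4960 - (148 + 254932 + 1316 + 257278) = 4960 - 1*513674 = 4960 - 513674 = -508714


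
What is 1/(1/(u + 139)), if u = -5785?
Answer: -5646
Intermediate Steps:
1/(1/(u + 139)) = 1/(1/(-5785 + 139)) = 1/(1/(-5646)) = 1/(-1/5646) = -5646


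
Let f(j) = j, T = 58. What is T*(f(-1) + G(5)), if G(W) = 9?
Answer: 464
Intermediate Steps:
T*(f(-1) + G(5)) = 58*(-1 + 9) = 58*8 = 464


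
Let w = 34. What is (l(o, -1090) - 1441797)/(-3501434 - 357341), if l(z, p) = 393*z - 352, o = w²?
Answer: 987841/3858775 ≈ 0.25600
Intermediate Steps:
o = 1156 (o = 34² = 1156)
l(z, p) = -352 + 393*z
(l(o, -1090) - 1441797)/(-3501434 - 357341) = ((-352 + 393*1156) - 1441797)/(-3501434 - 357341) = ((-352 + 454308) - 1441797)/(-3858775) = (453956 - 1441797)*(-1/3858775) = -987841*(-1/3858775) = 987841/3858775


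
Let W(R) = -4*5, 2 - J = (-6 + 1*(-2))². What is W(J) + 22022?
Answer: 22002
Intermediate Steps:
J = -62 (J = 2 - (-6 + 1*(-2))² = 2 - (-6 - 2)² = 2 - 1*(-8)² = 2 - 1*64 = 2 - 64 = -62)
W(R) = -20
W(J) + 22022 = -20 + 22022 = 22002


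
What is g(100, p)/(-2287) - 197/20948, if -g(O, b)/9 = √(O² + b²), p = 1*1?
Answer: -197/20948 + 9*√10001/2287 ≈ 0.38414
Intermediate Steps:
p = 1
g(O, b) = -9*√(O² + b²)
g(100, p)/(-2287) - 197/20948 = -9*√(100² + 1²)/(-2287) - 197/20948 = -9*√(10000 + 1)*(-1/2287) - 197*1/20948 = -9*√10001*(-1/2287) - 197/20948 = 9*√10001/2287 - 197/20948 = -197/20948 + 9*√10001/2287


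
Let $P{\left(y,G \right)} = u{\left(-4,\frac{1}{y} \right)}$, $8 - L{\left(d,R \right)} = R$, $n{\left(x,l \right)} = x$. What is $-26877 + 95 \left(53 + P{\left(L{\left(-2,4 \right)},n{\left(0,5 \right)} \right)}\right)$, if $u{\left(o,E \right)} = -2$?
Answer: $-22032$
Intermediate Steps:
$L{\left(d,R \right)} = 8 - R$
$P{\left(y,G \right)} = -2$
$-26877 + 95 \left(53 + P{\left(L{\left(-2,4 \right)},n{\left(0,5 \right)} \right)}\right) = -26877 + 95 \left(53 - 2\right) = -26877 + 95 \cdot 51 = -26877 + 4845 = -22032$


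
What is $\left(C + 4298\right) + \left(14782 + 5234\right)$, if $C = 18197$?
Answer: $42511$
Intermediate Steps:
$\left(C + 4298\right) + \left(14782 + 5234\right) = \left(18197 + 4298\right) + \left(14782 + 5234\right) = 22495 + 20016 = 42511$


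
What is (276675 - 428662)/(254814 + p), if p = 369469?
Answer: -13817/56753 ≈ -0.24346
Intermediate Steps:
(276675 - 428662)/(254814 + p) = (276675 - 428662)/(254814 + 369469) = -151987/624283 = -151987*1/624283 = -13817/56753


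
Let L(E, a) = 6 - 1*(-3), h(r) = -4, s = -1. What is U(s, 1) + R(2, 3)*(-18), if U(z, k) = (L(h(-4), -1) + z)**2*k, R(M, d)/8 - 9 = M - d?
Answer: -1088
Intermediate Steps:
L(E, a) = 9 (L(E, a) = 6 + 3 = 9)
R(M, d) = 72 - 8*d + 8*M (R(M, d) = 72 + 8*(M - d) = 72 + (-8*d + 8*M) = 72 - 8*d + 8*M)
U(z, k) = k*(9 + z)**2 (U(z, k) = (9 + z)**2*k = k*(9 + z)**2)
U(s, 1) + R(2, 3)*(-18) = 1*(9 - 1)**2 + (72 - 8*3 + 8*2)*(-18) = 1*8**2 + (72 - 24 + 16)*(-18) = 1*64 + 64*(-18) = 64 - 1152 = -1088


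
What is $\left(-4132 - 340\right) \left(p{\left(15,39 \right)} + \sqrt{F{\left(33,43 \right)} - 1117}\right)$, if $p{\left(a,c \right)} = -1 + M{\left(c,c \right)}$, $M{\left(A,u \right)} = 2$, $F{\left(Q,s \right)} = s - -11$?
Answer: $-4472 - 4472 i \sqrt{1063} \approx -4472.0 - 1.458 \cdot 10^{5} i$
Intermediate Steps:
$F{\left(Q,s \right)} = 11 + s$ ($F{\left(Q,s \right)} = s + 11 = 11 + s$)
$p{\left(a,c \right)} = 1$ ($p{\left(a,c \right)} = -1 + 2 = 1$)
$\left(-4132 - 340\right) \left(p{\left(15,39 \right)} + \sqrt{F{\left(33,43 \right)} - 1117}\right) = \left(-4132 - 340\right) \left(1 + \sqrt{\left(11 + 43\right) - 1117}\right) = - 4472 \left(1 + \sqrt{54 - 1117}\right) = - 4472 \left(1 + \sqrt{-1063}\right) = - 4472 \left(1 + i \sqrt{1063}\right) = -4472 - 4472 i \sqrt{1063}$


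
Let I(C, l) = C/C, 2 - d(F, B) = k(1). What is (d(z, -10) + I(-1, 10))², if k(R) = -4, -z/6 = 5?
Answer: 49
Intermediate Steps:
z = -30 (z = -6*5 = -30)
d(F, B) = 6 (d(F, B) = 2 - 1*(-4) = 2 + 4 = 6)
I(C, l) = 1
(d(z, -10) + I(-1, 10))² = (6 + 1)² = 7² = 49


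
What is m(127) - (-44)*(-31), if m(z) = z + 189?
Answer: -1048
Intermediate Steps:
m(z) = 189 + z
m(127) - (-44)*(-31) = (189 + 127) - (-44)*(-31) = 316 - 1*1364 = 316 - 1364 = -1048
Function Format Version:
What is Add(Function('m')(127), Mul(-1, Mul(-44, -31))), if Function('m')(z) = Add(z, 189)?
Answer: -1048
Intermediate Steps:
Function('m')(z) = Add(189, z)
Add(Function('m')(127), Mul(-1, Mul(-44, -31))) = Add(Add(189, 127), Mul(-1, Mul(-44, -31))) = Add(316, Mul(-1, 1364)) = Add(316, -1364) = -1048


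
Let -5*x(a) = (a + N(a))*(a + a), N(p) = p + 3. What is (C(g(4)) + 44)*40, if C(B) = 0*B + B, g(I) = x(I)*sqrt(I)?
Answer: 352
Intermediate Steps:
N(p) = 3 + p
x(a) = -2*a*(3 + 2*a)/5 (x(a) = -(a + (3 + a))*(a + a)/5 = -(3 + 2*a)*2*a/5 = -2*a*(3 + 2*a)/5)
g(I) = -2*I**(3/2)*(3 + 2*I)/5 (g(I) = (-2*I*(3 + 2*I)/5)*sqrt(I) = -2*I**(3/2)*(3 + 2*I)/5)
C(B) = B (C(B) = 0 + B = B)
(C(g(4)) + 44)*40 = (2*4**(3/2)*(-3 - 2*4)/5 + 44)*40 = ((2/5)*8*(-3 - 8) + 44)*40 = ((2/5)*8*(-11) + 44)*40 = (-176/5 + 44)*40 = (44/5)*40 = 352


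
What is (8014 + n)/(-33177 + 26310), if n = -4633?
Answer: -161/327 ≈ -0.49235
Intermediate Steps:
(8014 + n)/(-33177 + 26310) = (8014 - 4633)/(-33177 + 26310) = 3381/(-6867) = 3381*(-1/6867) = -161/327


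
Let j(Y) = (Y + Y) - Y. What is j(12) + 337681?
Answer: 337693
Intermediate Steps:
j(Y) = Y (j(Y) = 2*Y - Y = Y)
j(12) + 337681 = 12 + 337681 = 337693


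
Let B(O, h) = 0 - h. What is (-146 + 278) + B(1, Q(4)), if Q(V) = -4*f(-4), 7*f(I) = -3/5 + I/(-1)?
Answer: 4688/35 ≈ 133.94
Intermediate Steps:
f(I) = -3/35 - I/7 (f(I) = (-3/5 + I/(-1))/7 = (-3*⅕ + I*(-1))/7 = (-⅗ - I)/7 = -3/35 - I/7)
Q(V) = -68/35 (Q(V) = -4*(-3/35 - ⅐*(-4)) = -4*(-3/35 + 4/7) = -4*17/35 = -68/35)
B(O, h) = -h
(-146 + 278) + B(1, Q(4)) = (-146 + 278) - 1*(-68/35) = 132 + 68/35 = 4688/35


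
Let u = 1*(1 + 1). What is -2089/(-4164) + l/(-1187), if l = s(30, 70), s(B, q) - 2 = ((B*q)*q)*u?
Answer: -1221744685/4942668 ≈ -247.18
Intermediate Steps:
u = 2 (u = 1*2 = 2)
s(B, q) = 2 + 2*B*q² (s(B, q) = 2 + ((B*q)*q)*2 = 2 + (B*q²)*2 = 2 + 2*B*q²)
l = 294002 (l = 2 + 2*30*70² = 2 + 2*30*4900 = 2 + 294000 = 294002)
-2089/(-4164) + l/(-1187) = -2089/(-4164) + 294002/(-1187) = -2089*(-1/4164) + 294002*(-1/1187) = 2089/4164 - 294002/1187 = -1221744685/4942668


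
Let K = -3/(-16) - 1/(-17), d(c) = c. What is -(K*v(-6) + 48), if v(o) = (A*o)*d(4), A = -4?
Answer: -1218/17 ≈ -71.647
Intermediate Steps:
v(o) = -16*o (v(o) = -4*o*4 = -16*o)
K = 67/272 (K = -3*(-1/16) - 1*(-1/17) = 3/16 + 1/17 = 67/272 ≈ 0.24632)
-(K*v(-6) + 48) = -(67*(-16*(-6))/272 + 48) = -((67/272)*96 + 48) = -(402/17 + 48) = -1*1218/17 = -1218/17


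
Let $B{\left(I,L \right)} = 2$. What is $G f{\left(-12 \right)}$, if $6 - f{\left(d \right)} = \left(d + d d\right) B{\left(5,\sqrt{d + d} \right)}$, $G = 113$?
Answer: $-29154$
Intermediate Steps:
$f{\left(d \right)} = 6 - 2 d - 2 d^{2}$ ($f{\left(d \right)} = 6 - \left(d + d d\right) 2 = 6 - \left(d + d^{2}\right) 2 = 6 - \left(2 d + 2 d^{2}\right) = 6 - 2 d - 2 d^{2}$)
$G f{\left(-12 \right)} = 113 \left(6 - -24 - 2 \left(-12\right)^{2}\right) = 113 \left(6 + 24 - 288\right) = 113 \left(-258\right) = -29154$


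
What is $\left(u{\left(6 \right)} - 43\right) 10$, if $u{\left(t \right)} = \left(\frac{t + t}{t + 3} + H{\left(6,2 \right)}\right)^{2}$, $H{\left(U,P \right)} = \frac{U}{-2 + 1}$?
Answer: $- \frac{1910}{9} \approx -212.22$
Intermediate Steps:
$H{\left(U,P \right)} = - U$ ($H{\left(U,P \right)} = \frac{U}{-1} = U \left(-1\right) = - U$)
$u{\left(t \right)} = \left(-6 + \frac{2 t}{3 + t}\right)^{2}$ ($u{\left(t \right)} = \left(\frac{t + t}{t + 3} - 6\right)^{2} = \left(\frac{2 t}{3 + t} - 6\right)^{2} = \left(-6 + \frac{2 t}{3 + t}\right)^{2}$)
$\left(u{\left(6 \right)} - 43\right) 10 = \left(\frac{4 \left(9 + 2 \cdot 6\right)^{2}}{\left(3 + 6\right)^{2}} - 43\right) 10 = \left(\frac{4 \left(9 + 12\right)^{2}}{81} - 43\right) 10 = \left(4 \cdot \frac{1}{81} \cdot 21^{2} - 43\right) 10 = \left(4 \cdot \frac{1}{81} \cdot 441 - 43\right) 10 = \left(\frac{196}{9} - 43\right) 10 = \left(- \frac{191}{9}\right) 10 = - \frac{1910}{9}$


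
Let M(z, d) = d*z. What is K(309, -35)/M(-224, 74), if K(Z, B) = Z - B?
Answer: -43/2072 ≈ -0.020753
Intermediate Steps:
K(309, -35)/M(-224, 74) = (309 - 1*(-35))/((74*(-224))) = (309 + 35)/(-16576) = 344*(-1/16576) = -43/2072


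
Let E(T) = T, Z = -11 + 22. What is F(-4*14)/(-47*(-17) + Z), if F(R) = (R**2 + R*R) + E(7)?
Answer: 2093/270 ≈ 7.7519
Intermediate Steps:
Z = 11
F(R) = 7 + 2*R**2 (F(R) = (R**2 + R*R) + 7 = (R**2 + R**2) + 7 = 2*R**2 + 7 = 7 + 2*R**2)
F(-4*14)/(-47*(-17) + Z) = (7 + 2*(-4*14)**2)/(-47*(-17) + 11) = (7 + 2*(-56)**2)/(799 + 11) = (7 + 2*3136)/810 = (7 + 6272)*(1/810) = 6279*(1/810) = 2093/270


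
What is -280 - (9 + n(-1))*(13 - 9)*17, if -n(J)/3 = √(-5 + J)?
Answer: -892 + 204*I*√6 ≈ -892.0 + 499.7*I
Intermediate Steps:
n(J) = -3*√(-5 + J)
-280 - (9 + n(-1))*(13 - 9)*17 = -280 - (9 - 3*√(-5 - 1))*(13 - 9)*17 = -280 - (9 - 3*I*√6)*4*17 = -280 - (36 - 12*I*√6)*17 = -280 - (612 - 204*I*√6) = -280 + (-612 + 204*I*√6) = -892 + 204*I*√6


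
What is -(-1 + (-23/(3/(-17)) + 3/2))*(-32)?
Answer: 12560/3 ≈ 4186.7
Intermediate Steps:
-(-1 + (-23/(3/(-17)) + 3/2))*(-32) = -(-1 + (-23/(3*(-1/17)) + 3*(½)))*(-32) = -(-1 + (-23/(-3/17) + 3/2))*(-32) = -(-1 + (-23*(-17/3) + 3/2))*(-32) = -(-1 + (391/3 + 3/2))*(-32) = -(-1 + 791/6)*(-32) = -785*(-32)/6 = -1*(-12560/3) = 12560/3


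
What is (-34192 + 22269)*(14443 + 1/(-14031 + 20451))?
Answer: -1105548979303/6420 ≈ -1.7220e+8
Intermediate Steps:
(-34192 + 22269)*(14443 + 1/(-14031 + 20451)) = -11923*(14443 + 1/6420) = -11923*92724061/6420 = -1105548979303/6420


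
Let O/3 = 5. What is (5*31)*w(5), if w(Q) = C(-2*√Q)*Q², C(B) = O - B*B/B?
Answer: 58125 + 7750*√5 ≈ 75455.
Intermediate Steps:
O = 15 (O = 3*5 = 15)
C(B) = 15 - B (C(B) = 15 - B*B/B = 15 - B²/B = 15 - B)
w(Q) = Q²*(15 + 2*√Q) (w(Q) = (15 - (-2)*√Q)*Q² = (15 + 2*√Q)*Q² = Q²*(15 + 2*√Q))
(5*31)*w(5) = (5*31)*(5²*(15 + 2*√5)) = 155*(25*(15 + 2*√5)) = 155*(375 + 50*√5) = 58125 + 7750*√5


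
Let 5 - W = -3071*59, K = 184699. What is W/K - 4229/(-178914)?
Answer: 33199235387/33045236886 ≈ 1.0047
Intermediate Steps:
W = 181194 (W = 5 - (-3071)*59 = 5 - 1*(-181189) = 5 + 181189 = 181194)
W/K - 4229/(-178914) = 181194/184699 - 4229/(-178914) = 181194*(1/184699) - 4229*(-1/178914) = 181194/184699 + 4229/178914 = 33199235387/33045236886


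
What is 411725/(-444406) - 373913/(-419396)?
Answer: -3253318711/93191049388 ≈ -0.034910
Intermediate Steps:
411725/(-444406) - 373913/(-419396) = 411725*(-1/444406) - 373913*(-1/419396) = -411725/444406 + 373913/419396 = -3253318711/93191049388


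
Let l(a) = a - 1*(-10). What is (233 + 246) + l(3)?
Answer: 492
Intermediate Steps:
l(a) = 10 + a (l(a) = a + 10 = 10 + a)
(233 + 246) + l(3) = (233 + 246) + (10 + 3) = 479 + 13 = 492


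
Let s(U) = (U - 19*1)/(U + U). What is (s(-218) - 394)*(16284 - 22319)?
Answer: 1035286145/436 ≈ 2.3745e+6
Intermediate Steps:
s(U) = (-19 + U)/(2*U) (s(U) = (U - 19)/((2*U)) = (-19 + U)*(1/(2*U)) = (-19 + U)/(2*U))
(s(-218) - 394)*(16284 - 22319) = ((½)*(-19 - 218)/(-218) - 394)*(16284 - 22319) = ((½)*(-1/218)*(-237) - 394)*(-6035) = (237/436 - 394)*(-6035) = -171547/436*(-6035) = 1035286145/436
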